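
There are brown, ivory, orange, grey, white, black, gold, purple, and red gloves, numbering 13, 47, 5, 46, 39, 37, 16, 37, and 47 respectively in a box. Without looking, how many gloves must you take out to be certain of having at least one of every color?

The hardest color to obtain is orange: we could draw every other glove first — 287 − 5 = 282 gloves — without a single orange one.
The next draw must be orange, so 282 + 1 = 283.

283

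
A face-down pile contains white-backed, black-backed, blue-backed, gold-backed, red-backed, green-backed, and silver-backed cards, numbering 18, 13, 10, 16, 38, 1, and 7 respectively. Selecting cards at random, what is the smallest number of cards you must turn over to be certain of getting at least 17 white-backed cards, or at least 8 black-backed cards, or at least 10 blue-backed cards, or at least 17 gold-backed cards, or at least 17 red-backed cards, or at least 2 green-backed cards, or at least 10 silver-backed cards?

73

Each of the 7 back colors has its own threshold; avoid all of them simultaneously.
The worst case stops just short of every target: 16 white-backed, 7 black-backed, 9 blue-backed, 16 gold-backed, 16 red-backed, 1 green-backed, all 7 silver-backed — 16 + 7 + 9 + 16 + 16 + 1 + 7 = 72 cards.
One more card must push some back color to its target, so 72 + 1 = 73.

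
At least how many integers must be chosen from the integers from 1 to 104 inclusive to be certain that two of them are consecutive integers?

53

Partition {1, …, 104} into 52 pairs: {1,2}, {3,4}, …, {103,104}.
Choosing 52 integers — say the 52 even numbers 2, 4, …, 104 — takes one from each pair and avoids the property.
Choosing 53 forces two into the same pair by pigeonhole, and those are consecutive. So 53.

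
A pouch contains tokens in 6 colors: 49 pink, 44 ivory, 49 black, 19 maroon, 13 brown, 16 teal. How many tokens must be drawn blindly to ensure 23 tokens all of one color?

Treat the 6 colors as pigeonholes.
In the worst case we take at most 22 of each color, but all 19 maroon, all 13 brown, and all 16 teal (fewer than 22), giving 22 + 22 + 22 + 19 + 13 + 16 = 114.
One more token then forces some color to 23, so 114 + 1 = 115.

115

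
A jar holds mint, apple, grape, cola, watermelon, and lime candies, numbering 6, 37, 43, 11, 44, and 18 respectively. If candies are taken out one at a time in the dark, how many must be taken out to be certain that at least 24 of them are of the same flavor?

In the worst case we take at most 23 of each flavor, but all 6 mint, all 11 cola, and all 18 lime (fewer than 23), giving 6 + 23 + 23 + 11 + 23 + 18 = 104.
One more candy then forces some flavor to 24, so 104 + 1 = 105.

105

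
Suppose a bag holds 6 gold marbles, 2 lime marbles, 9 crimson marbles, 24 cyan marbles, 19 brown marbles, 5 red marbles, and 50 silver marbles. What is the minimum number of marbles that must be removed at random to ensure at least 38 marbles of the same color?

103

In the worst case we take at most 37 of each color, but all 6 gold, all 2 lime, all 9 crimson, all 24 cyan, all 19 brown, and all 5 red (fewer than 37), giving 6 + 2 + 9 + 24 + 19 + 5 + 37 = 102.
One more marble then forces some color to 38, so 102 + 1 = 103.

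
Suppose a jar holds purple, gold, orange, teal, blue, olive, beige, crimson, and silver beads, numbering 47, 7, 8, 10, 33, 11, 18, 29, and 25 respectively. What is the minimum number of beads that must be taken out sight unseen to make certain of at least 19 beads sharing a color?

127

In the worst case we take at most 18 of each color, but all 7 gold, all 8 orange, all 10 teal, and all 11 olive (fewer than 18), giving 18 + 7 + 8 + 10 + 18 + 11 + 18 + 18 + 18 = 126.
One more bead then forces some color to 19, so 126 + 1 = 127.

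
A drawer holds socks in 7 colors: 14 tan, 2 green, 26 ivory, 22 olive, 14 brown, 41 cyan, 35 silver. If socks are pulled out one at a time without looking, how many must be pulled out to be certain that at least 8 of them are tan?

148

The worst case draws every non-tan sock first: 2 + 26 + 22 + 14 + 41 + 35 = 140.
The next 8 draws are then forced to be tan, giving 140 + 8 = 148.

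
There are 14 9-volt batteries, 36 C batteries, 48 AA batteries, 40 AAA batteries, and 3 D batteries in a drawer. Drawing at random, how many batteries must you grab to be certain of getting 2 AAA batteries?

103

The worst case draws every non-AAA battery first: 14 + 36 + 48 + 3 = 101.
The next 2 draws are then forced to be AAA, giving 101 + 2 = 103.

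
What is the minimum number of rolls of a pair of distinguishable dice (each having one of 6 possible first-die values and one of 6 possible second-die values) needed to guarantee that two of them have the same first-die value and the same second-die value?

There are 6 × 6 = 36 (first-die value, second-die value) combinations acting as pigeonholes.
With 36 rolls of a pair of distinguishable dice we could place one in each, avoiding any repeat.
One more forces some (first-die value, second-die value) pair to hold 2, so 36 + 1 = 37.

37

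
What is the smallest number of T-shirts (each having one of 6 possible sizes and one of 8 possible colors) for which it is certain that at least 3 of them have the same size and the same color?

There are 6 × 8 = 48 (size, color) combinations acting as pigeonholes.
With 48 × 2 = 96 T-shirts we could place exactly 2 in each, with no (size, color) pair reaching 3.
One more forces some (size, color) pair to hold 3, so 96 + 1 = 97.

97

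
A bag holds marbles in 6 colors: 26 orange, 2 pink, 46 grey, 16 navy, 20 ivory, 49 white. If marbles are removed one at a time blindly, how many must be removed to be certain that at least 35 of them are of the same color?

133

In the worst case we take at most 34 of each color, but all 26 orange, all 2 pink, all 16 navy, and all 20 ivory (fewer than 34), giving 26 + 2 + 34 + 16 + 20 + 34 = 132.
One more marble then forces some color to 35, so 132 + 1 = 133.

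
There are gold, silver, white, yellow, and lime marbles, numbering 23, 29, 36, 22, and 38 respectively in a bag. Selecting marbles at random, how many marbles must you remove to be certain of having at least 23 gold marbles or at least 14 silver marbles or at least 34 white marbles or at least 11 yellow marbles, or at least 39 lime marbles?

117

The worst case stops just short of every target: 22 gold, 13 silver, 33 white, 10 yellow, 38 lime — 22 + 13 + 33 + 10 + 38 = 116 marbles.
One more marble must push some color to its target, so 116 + 1 = 117.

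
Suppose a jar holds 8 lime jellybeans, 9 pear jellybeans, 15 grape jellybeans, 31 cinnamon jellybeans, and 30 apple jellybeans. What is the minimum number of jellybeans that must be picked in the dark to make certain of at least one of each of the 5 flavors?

The hardest flavor to obtain is lime: we could draw every other jellybean first — 93 − 8 = 85 jellybeans — without a single lime one.
The next draw must be lime, so 85 + 1 = 86.

86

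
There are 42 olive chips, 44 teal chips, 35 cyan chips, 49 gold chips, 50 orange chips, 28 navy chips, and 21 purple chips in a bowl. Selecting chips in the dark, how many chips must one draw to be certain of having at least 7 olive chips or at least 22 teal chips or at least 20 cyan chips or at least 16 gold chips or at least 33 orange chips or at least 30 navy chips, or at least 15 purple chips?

Each of the 7 colors has its own threshold; avoid all of them simultaneously.
The worst case stops just short of every target: 6 olive, 21 teal, 19 cyan, 15 gold, 32 orange, all 28 navy, 14 purple — 6 + 21 + 19 + 15 + 32 + 28 + 14 = 135 chips.
One more chip must push some color to its target, so 135 + 1 = 136.

136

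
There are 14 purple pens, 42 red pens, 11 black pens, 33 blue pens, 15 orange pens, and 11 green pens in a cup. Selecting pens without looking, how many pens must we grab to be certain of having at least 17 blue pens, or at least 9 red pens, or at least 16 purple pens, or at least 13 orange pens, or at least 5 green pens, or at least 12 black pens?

66

Each of the 6 ink colors has its own threshold; avoid all of them simultaneously.
The worst case stops just short of every target: all 14 purple, 8 red, 11 black, 16 blue, 12 orange, 4 green — 14 + 8 + 11 + 16 + 12 + 4 = 65 pens.
One more pen must push some ink color to its target, so 65 + 1 = 66.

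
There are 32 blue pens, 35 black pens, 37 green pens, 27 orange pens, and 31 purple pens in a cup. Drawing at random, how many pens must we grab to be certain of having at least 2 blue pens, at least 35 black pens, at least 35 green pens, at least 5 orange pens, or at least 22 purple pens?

95

The worst case stops just short of every target: 1 blue, 34 black, 34 green, 4 orange, 21 purple — 1 + 34 + 34 + 4 + 21 = 94 pens.
One more pen must push some ink color to its target, so 94 + 1 = 95.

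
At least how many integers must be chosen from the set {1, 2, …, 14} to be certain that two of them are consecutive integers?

Partition {1, …, 14} into 7 pairs: {1,2}, {3,4}, …, {13,14}.
Choosing 7 integers — say the 7 even numbers 2, 4, …, 14 — takes one from each pair and avoids the property.
Choosing 8 forces two into the same pair by pigeonhole, and those are consecutive. So 8.

8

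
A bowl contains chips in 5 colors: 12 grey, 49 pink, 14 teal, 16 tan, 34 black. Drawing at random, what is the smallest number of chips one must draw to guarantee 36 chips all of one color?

112

In the worst case we take at most 35 of each color, but all 12 grey, all 14 teal, all 16 tan, and all 34 black (fewer than 35), giving 12 + 35 + 14 + 16 + 34 = 111.
One more chip then forces some color to 36, so 111 + 1 = 112.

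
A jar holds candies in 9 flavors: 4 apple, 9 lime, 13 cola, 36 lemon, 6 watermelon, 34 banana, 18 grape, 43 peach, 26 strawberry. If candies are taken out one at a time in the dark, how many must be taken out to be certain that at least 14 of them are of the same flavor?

98

Treat the 9 flavors as pigeonholes.
In the worst case we take at most 13 of each flavor, but all 4 apple, all 9 lime, and all 6 watermelon (fewer than 13), giving 4 + 9 + 13 + 13 + 6 + 13 + 13 + 13 + 13 = 97.
One more candy then forces some flavor to 14, so 97 + 1 = 98.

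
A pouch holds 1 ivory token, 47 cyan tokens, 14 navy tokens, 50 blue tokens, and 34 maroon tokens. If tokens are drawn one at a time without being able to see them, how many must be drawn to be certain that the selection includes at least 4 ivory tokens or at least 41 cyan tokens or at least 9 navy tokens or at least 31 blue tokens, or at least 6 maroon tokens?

85

Each of the 5 colors has its own threshold; avoid all of them simultaneously.
The worst case stops just short of every target: all 1 ivory, 40 cyan, 8 navy, 30 blue, 5 maroon — 1 + 40 + 8 + 30 + 5 = 84 tokens.
One more token must push some color to its target, so 84 + 1 = 85.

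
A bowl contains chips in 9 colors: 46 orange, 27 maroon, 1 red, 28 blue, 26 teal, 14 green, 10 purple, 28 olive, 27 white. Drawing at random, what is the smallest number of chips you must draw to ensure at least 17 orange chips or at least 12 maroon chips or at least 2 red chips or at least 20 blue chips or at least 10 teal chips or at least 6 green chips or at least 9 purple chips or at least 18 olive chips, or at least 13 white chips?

The worst case stops just short of every target: 16 orange, 11 maroon, 1 red, 19 blue, 9 teal, 5 green, 8 purple, 17 olive, 12 white — 16 + 11 + 1 + 19 + 9 + 5 + 8 + 17 + 12 = 98 chips.
One more chip must push some color to its target, so 98 + 1 = 99.

99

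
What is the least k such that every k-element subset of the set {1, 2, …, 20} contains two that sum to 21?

Partition {1, …, 20} into 10 pairs: {1,20}, {2,19}, …, {10,11}.
Choosing 10 integers — say the integers 1 through 10 — takes one from each pair and avoids the property.
Choosing 11 forces two into the same pair by pigeonhole, and those sum to 21. So 11.

11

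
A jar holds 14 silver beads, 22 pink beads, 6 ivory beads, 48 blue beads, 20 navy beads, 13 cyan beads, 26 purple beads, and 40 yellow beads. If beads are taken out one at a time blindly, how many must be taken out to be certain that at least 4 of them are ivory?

187

To avoid ivory beads as long as possible, exhaust the other 7 colors first.
The worst case draws every non-ivory bead first: 14 + 22 + 48 + 20 + 13 + 26 + 40 = 183.
The next 4 draws are then forced to be ivory, giving 183 + 4 = 187.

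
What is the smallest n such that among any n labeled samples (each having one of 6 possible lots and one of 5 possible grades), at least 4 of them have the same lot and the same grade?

There are 6 × 5 = 30 (lot, grade) combinations acting as pigeonholes.
With 30 × 3 = 90 labeled samples we could place exactly 3 in each, with no (lot, grade) pair reaching 4.
One more forces some (lot, grade) pair to hold 4, so 90 + 1 = 91.

91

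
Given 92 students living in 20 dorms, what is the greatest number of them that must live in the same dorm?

If each of the 20 dorms held at most 4, the total would be at most 20 × 4 = 80 < 92, a contradiction.
So at least one holds ⌈92/20⌉ = 5.

5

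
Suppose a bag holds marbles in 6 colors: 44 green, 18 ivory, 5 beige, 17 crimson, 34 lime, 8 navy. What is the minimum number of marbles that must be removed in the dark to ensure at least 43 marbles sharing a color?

Treat the 6 colors as pigeonholes.
In the worst case we take at most 42 of each color, but all 18 ivory, all 5 beige, all 17 crimson, all 34 lime, and all 8 navy (fewer than 42), giving 42 + 18 + 5 + 17 + 34 + 8 = 124.
One more marble then forces some color to 43, so 124 + 1 = 125.

125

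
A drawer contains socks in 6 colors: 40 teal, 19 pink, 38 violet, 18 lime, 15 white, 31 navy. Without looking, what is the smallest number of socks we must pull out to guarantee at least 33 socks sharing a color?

148

Treat the 6 colors as pigeonholes.
In the worst case we take at most 32 of each color, but all 19 pink, all 18 lime, all 15 white, and all 31 navy (fewer than 32), giving 32 + 19 + 32 + 18 + 15 + 31 = 147.
One more sock then forces some color to 33, so 147 + 1 = 148.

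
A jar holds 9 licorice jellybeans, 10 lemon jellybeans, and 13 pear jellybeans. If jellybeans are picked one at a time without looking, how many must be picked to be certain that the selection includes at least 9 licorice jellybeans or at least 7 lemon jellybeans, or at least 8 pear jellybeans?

22

The worst case stops just short of every target: 8 licorice, 6 lemon, 7 pear — 8 + 6 + 7 = 21 jellybeans.
One more jellybean must push some flavor to its target, so 21 + 1 = 22.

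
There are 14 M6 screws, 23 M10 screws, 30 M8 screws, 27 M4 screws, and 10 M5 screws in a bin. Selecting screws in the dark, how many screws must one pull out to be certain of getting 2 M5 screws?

To avoid M5 screws as long as possible, exhaust the other 4 sizes first.
The worst case draws every non-M5 screw first: 14 + 23 + 30 + 27 = 94.
The next 2 draws are then forced to be M5, giving 94 + 2 = 96.

96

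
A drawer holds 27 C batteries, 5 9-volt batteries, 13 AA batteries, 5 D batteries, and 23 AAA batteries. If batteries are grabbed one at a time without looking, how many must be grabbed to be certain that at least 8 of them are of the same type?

32

Treat the 5 types as pigeonholes.
In the worst case we take at most 7 of each type, but all 5 9-volt and all 5 D (fewer than 7), giving 7 + 5 + 7 + 5 + 7 = 31.
One more battery then forces some type to 8, so 31 + 1 = 32.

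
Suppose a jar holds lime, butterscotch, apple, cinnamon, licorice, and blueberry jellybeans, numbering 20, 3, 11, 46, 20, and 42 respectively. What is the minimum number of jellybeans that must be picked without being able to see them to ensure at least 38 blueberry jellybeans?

The worst case draws every non-blueberry jellybean first: 20 + 3 + 11 + 46 + 20 = 100.
The next 38 draws are then forced to be blueberry, giving 100 + 38 = 138.

138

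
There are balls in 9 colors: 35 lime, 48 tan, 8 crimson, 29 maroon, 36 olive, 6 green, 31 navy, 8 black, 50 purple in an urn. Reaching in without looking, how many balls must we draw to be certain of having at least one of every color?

The hardest color to obtain is green: we could draw every other ball first — 251 − 6 = 245 balls — without a single green one.
The next draw must be green, so 245 + 1 = 246.

246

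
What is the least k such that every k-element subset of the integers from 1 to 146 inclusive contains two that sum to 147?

74

Partition {1, …, 146} into 73 pairs: {1,146}, {2,145}, …, {73,74}.
Choosing 73 integers — say the integers 1 through 73 — takes one from each pair and avoids the property.
Choosing 74 forces two into the same pair by pigeonhole, and those sum to 147. So 74.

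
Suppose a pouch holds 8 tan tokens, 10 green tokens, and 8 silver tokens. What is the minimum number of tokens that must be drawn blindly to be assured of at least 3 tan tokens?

The worst case draws every non-tan token first: 10 + 8 = 18.
The next 3 draws are then forced to be tan, giving 18 + 3 = 21.

21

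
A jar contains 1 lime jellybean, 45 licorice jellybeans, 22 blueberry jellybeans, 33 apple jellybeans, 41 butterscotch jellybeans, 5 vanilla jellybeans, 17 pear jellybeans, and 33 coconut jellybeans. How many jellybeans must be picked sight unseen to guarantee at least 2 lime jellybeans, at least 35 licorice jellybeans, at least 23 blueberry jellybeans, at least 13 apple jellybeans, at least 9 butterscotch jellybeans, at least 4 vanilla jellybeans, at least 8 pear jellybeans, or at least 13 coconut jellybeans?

100

The worst case stops just short of every target: 1 lime, 34 licorice, 22 blueberry, 12 apple, 8 butterscotch, 3 vanilla, 7 pear, 12 coconut — 1 + 34 + 22 + 12 + 8 + 3 + 7 + 12 = 99 jellybeans.
One more jellybean must push some flavor to its target, so 99 + 1 = 100.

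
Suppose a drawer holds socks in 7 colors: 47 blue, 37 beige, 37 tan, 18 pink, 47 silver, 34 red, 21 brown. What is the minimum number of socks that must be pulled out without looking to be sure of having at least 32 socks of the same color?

Treat the 7 colors as pigeonholes.
In the worst case we take at most 31 of each color, but all 18 pink and all 21 brown (fewer than 31), giving 31 + 31 + 31 + 18 + 31 + 31 + 21 = 194.
One more sock then forces some color to 32, so 194 + 1 = 195.

195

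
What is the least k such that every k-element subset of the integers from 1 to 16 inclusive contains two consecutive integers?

Partition {1, …, 16} into 8 pairs: {1,2}, {3,4}, …, {15,16}.
Choosing 8 integers — say the 8 even numbers 2, 4, …, 16 — takes one from each pair and avoids the property.
Choosing 9 forces two into the same pair by pigeonhole, and those are consecutive. So 9.

9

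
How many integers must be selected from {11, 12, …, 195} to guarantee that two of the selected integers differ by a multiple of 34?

Group the integers by remainder mod 34; there are 34 residue classes, each nonempty in this range.
Choosing one from each class (34 integers) avoids any shared remainder.
One more choice must repeat a class, so two differ by a multiple of 34. Hence 34 + 1 = 35.

35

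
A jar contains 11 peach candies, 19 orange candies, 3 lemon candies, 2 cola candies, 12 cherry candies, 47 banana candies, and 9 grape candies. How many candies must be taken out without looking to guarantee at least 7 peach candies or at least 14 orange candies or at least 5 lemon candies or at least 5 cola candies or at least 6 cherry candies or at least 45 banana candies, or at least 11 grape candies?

83

The worst case stops just short of every target: 6 peach, 13 orange, all 3 lemon, all 2 cola, 5 cherry, 44 banana, all 9 grape — 6 + 13 + 3 + 2 + 5 + 44 + 9 = 82 candies.
One more candy must push some flavor to its target, so 82 + 1 = 83.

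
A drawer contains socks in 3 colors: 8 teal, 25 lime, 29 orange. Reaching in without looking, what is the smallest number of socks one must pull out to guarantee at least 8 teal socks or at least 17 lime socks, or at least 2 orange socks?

The worst case stops just short of every target: 7 teal, 16 lime, 1 orange — 7 + 16 + 1 = 24 socks.
One more sock must push some color to its target, so 24 + 1 = 25.

25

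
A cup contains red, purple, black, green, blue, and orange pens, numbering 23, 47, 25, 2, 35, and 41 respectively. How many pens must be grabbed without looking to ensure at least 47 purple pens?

To avoid purple pens as long as possible, exhaust the other 5 ink colors first.
The worst case draws every non-purple pen first: 23 + 25 + 2 + 35 + 41 = 126.
The next 47 draws are then forced to be purple, giving 126 + 47 = 173.

173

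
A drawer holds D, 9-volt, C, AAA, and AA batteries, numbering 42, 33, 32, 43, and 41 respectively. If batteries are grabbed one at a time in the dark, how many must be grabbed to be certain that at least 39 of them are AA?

189

The worst case draws every non-AA battery first: 42 + 33 + 32 + 43 = 150.
The next 39 draws are then forced to be AA, giving 150 + 39 = 189.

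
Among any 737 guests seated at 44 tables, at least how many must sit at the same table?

17

The 737 guests fall into 44 tables.
If each of the 44 tables held at most 16, the total would be at most 44 × 16 = 704 < 737, a contradiction.
So at least one holds ⌈737/44⌉ = 17.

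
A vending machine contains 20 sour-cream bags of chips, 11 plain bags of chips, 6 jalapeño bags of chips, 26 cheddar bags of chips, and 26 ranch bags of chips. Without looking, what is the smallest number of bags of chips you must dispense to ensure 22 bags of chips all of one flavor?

80

Treat the 5 flavors as pigeonholes.
In the worst case we take at most 21 of each flavor, but all 20 sour-cream, all 11 plain, and all 6 jalapeño (fewer than 21), giving 20 + 11 + 6 + 21 + 21 = 79.
One more bag of chips then forces some flavor to 22, so 79 + 1 = 80.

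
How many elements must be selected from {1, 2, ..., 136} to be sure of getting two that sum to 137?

69

Partition {1, …, 136} into 68 pairs: {1,136}, {2,135}, …, {68,69}.
Choosing 68 integers — say the integers 1 through 68 — takes one from each pair and avoids the property.
Choosing 69 forces two into the same pair by pigeonhole, and those sum to 137. So 69.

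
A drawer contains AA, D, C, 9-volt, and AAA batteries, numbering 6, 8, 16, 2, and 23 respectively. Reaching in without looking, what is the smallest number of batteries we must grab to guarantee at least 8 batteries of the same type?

Treat the 5 types as pigeonholes.
In the worst case we take at most 7 of each type, but all 6 AA and all 2 9-volt (fewer than 7), giving 6 + 7 + 7 + 2 + 7 = 29.
One more battery then forces some type to 8, so 29 + 1 = 30.

30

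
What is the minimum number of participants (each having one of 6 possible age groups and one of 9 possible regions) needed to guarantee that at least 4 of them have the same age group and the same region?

There are 6 × 9 = 54 (age group, region) combinations acting as pigeonholes.
With 54 × 3 = 162 participants we could place exactly 3 in each, with no (age group, region) pair reaching 4.
One more forces some (age group, region) pair to hold 4, so 162 + 1 = 163.

163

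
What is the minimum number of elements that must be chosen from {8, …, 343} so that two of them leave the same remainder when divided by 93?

94

Group the integers by remainder mod 93; there are 93 residue classes, each nonempty in this range.
Choosing one from each class (93 integers) avoids any shared remainder.
One more choice must repeat a class, so two differ by a multiple of 93. Hence 93 + 1 = 94.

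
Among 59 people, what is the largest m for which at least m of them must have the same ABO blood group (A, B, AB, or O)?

15

There are 4 ABO blood groups, which serve as the pigeonholes.
If each of the 4 ABO blood groups held at most 14, the total would be at most 4 × 14 = 56 < 59, a contradiction.
So at least one holds ⌈59/4⌉ = 15.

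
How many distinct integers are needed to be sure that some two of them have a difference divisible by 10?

Two integers differ by a multiple of 10 exactly when they share a remainder mod 10.
There are 10 residue classes mod 10, so 10 integers can all lie in distinct classes.
One more integer must repeat a residue, giving a difference divisible by 10. So n = 10 + 1 = 11.

11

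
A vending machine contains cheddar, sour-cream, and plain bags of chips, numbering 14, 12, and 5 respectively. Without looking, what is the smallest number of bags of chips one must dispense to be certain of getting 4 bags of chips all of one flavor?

10

Treat the 3 flavors as pigeonholes.
The worst case takes 3 bags of chips of each flavor without reaching 4 of any: 3 × 3 = 9.
The next bag of chips must bring some flavor to 4, so 9 + 1 = 10.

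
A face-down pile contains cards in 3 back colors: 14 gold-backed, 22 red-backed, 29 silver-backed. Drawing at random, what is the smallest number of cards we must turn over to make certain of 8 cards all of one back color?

The worst case takes 7 cards of each back color without reaching 8 of any: 3 × 7 = 21.
The next card must bring some back color to 8, so 21 + 1 = 22.

22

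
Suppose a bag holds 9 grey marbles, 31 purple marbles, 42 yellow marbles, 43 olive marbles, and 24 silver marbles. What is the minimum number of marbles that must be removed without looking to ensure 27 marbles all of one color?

112

In the worst case we take at most 26 of each color, but all 9 grey and all 24 silver (fewer than 26), giving 9 + 26 + 26 + 26 + 24 = 111.
One more marble then forces some color to 27, so 111 + 1 = 112.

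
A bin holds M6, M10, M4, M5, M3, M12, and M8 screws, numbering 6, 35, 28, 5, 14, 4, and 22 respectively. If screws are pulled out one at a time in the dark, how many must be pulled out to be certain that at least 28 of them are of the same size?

106

In the worst case we take at most 27 of each size, but all 6 M6, all 5 M5, all 14 M3, all 4 M12, and all 22 M8 (fewer than 27), giving 6 + 27 + 27 + 5 + 14 + 4 + 22 = 105.
One more screw then forces some size to 28, so 105 + 1 = 106.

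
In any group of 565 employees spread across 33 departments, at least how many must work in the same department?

18

If each of the 33 departments held at most 17, the total would be at most 33 × 17 = 561 < 565, a contradiction.
So at least one holds ⌈565/33⌉ = 18.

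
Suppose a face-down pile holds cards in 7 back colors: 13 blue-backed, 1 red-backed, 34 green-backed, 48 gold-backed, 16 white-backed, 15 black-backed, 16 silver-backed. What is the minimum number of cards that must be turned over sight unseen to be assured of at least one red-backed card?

143

The worst case draws every non-red-backed card first: 13 + 34 + 48 + 16 + 15 + 16 = 142.
The next draw is then forced to be red-backed, giving 142 + 1 = 143.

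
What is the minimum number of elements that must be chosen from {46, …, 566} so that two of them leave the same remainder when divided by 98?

99

Use the pigeonhole principle on residue classes: group the integers by remainder mod 98; there are 98 residue classes, each nonempty in this range.
Choosing one from each class (98 integers) avoids any shared remainder.
One more choice must repeat a class, so two differ by a multiple of 98. Hence 98 + 1 = 99.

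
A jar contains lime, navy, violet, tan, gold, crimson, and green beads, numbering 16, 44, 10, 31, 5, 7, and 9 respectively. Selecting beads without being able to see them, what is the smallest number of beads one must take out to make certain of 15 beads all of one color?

Treat the 7 colors as pigeonholes.
In the worst case we take at most 14 of each color, but all 10 violet, all 5 gold, all 7 crimson, and all 9 green (fewer than 14), giving 14 + 14 + 10 + 14 + 5 + 7 + 9 = 73.
One more bead then forces some color to 15, so 73 + 1 = 74.

74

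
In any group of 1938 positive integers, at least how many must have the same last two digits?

20

If each of the 100 possible two-digit endings held at most 19, the total would be at most 100 × 19 = 1900 < 1938, a contradiction.
So at least one holds ⌈1938/100⌉ = 20.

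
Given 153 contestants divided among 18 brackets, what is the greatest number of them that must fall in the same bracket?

9

If each of the 18 brackets held at most 8, the total would be at most 18 × 8 = 144 < 153, a contradiction.
So at least one holds ⌈153/18⌉ = 9.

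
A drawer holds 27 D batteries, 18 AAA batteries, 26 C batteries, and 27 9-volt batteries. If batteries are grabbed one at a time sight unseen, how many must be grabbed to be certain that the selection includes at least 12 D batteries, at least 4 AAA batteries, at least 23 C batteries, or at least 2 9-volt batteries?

Each of the 4 types has its own threshold; avoid all of them simultaneously.
The worst case stops just short of every target: 11 D, 3 AAA, 22 C, 1 9-volt — 11 + 3 + 22 + 1 = 37 batteries.
One more battery must push some type to its target, so 37 + 1 = 38.

38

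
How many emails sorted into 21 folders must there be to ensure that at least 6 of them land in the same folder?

There are 21 folders acting as pigeonholes.
With 21 × 5 = 105 emails we could place exactly 5 in each, with no class reaching 6.
One more forces some class to hold 6, so 105 + 1 = 106.

106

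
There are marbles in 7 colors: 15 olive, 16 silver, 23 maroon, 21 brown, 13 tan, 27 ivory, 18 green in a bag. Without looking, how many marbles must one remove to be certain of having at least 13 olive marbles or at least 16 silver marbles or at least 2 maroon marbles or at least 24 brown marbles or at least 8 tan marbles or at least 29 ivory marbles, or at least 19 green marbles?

The worst case stops just short of every target: 12 olive, 15 silver, 1 maroon, all 21 brown, 7 tan, all 27 ivory, 18 green — 12 + 15 + 1 + 21 + 7 + 27 + 18 = 101 marbles.
One more marble must push some color to its target, so 101 + 1 = 102.

102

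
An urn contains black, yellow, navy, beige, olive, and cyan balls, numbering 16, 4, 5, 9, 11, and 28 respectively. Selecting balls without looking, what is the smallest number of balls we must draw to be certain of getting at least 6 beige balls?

The worst case draws every non-beige ball first: 16 + 4 + 5 + 11 + 28 = 64.
The next 6 draws are then forced to be beige, giving 64 + 6 = 70.

70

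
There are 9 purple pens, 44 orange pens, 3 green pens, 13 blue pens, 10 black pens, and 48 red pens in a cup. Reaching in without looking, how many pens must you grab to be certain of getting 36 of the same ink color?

Treat the 6 ink colors as pigeonholes.
In the worst case we take at most 35 of each ink color, but all 9 purple, all 3 green, all 13 blue, and all 10 black (fewer than 35), giving 9 + 35 + 3 + 13 + 10 + 35 = 105.
One more pen then forces some ink color to 36, so 105 + 1 = 106.

106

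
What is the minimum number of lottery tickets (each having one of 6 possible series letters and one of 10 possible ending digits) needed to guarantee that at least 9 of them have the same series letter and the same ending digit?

481

There are 6 × 10 = 60 (series letter, ending digit) combinations acting as pigeonholes.
With 60 × 8 = 480 lottery tickets we could place exactly 8 in each, with no (series letter, ending digit) pair reaching 9.
One more forces some (series letter, ending digit) pair to hold 9, so 480 + 1 = 481.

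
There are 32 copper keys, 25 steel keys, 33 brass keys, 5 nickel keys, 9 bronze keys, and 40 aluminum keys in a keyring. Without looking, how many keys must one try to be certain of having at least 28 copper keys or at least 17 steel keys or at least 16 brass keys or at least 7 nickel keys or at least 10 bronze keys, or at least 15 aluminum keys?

87

The worst case stops just short of every target: 27 copper, 16 steel, 15 brass, all 5 nickel, 9 bronze, 14 aluminum — 27 + 16 + 15 + 5 + 9 + 14 = 86 keys.
One more key must push some type to its target, so 86 + 1 = 87.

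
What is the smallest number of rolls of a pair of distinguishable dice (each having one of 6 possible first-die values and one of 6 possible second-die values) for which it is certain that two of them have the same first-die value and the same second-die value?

There are 6 × 6 = 36 (first-die value, second-die value) combinations acting as pigeonholes.
With 36 rolls of a pair of distinguishable dice we could place one in each, avoiding any repeat.
One more forces some (first-die value, second-die value) pair to hold 2, so 36 + 1 = 37.

37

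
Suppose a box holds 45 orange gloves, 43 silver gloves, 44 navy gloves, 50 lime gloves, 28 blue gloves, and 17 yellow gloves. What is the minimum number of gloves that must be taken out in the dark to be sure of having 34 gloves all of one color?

Treat the 6 colors as pigeonholes.
In the worst case we take at most 33 of each color, but all 28 blue and all 17 yellow (fewer than 33), giving 33 + 33 + 33 + 33 + 28 + 17 = 177.
One more glove then forces some color to 34, so 177 + 1 = 178.

178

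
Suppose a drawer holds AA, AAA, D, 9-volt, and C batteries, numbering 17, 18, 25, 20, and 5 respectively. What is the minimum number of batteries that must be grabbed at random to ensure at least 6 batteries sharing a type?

Treat the 5 types as pigeonholes.
The worst case takes 5 batteries of each type without reaching 6 of any: 5 × 5 = 25.
The next battery must bring some type to 6, so 25 + 1 = 26.

26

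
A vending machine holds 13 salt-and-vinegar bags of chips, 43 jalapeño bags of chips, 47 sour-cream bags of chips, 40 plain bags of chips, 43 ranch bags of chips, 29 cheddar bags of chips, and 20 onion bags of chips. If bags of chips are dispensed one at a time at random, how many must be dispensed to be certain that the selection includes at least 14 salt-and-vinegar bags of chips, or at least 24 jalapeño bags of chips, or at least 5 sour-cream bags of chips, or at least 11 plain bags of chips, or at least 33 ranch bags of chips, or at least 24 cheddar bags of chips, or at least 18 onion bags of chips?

123

The worst case stops just short of every target: 13 salt-and-vinegar, 23 jalapeño, 4 sour-cream, 10 plain, 32 ranch, 23 cheddar, 17 onion — 13 + 23 + 4 + 10 + 32 + 23 + 17 = 122 bags of chips.
One more bag of chips must push some flavor to its target, so 122 + 1 = 123.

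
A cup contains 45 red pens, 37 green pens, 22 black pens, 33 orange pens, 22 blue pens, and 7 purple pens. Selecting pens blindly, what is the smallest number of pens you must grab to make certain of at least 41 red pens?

162

The worst case draws every non-red pen first: 37 + 22 + 33 + 22 + 7 = 121.
The next 41 draws are then forced to be red, giving 121 + 41 = 162.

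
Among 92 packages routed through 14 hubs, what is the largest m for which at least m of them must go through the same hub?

If each of the 14 hubs held at most 6, the total would be at most 14 × 6 = 84 < 92, a contradiction.
So at least one holds ⌈92/14⌉ = 7.

7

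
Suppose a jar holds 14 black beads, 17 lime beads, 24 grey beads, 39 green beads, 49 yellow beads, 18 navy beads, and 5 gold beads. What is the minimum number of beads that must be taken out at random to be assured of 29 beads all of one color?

135

Treat the 7 colors as pigeonholes.
In the worst case we take at most 28 of each color, but all 14 black, all 17 lime, all 24 grey, all 18 navy, and all 5 gold (fewer than 28), giving 14 + 17 + 24 + 28 + 28 + 18 + 5 = 134.
One more bead then forces some color to 29, so 134 + 1 = 135.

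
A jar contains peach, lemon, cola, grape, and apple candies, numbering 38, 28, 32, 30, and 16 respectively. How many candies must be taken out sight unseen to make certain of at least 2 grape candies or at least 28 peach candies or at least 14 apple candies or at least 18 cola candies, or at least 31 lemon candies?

87

Each of the 5 flavors has its own threshold; avoid all of them simultaneously.
The worst case stops just short of every target: 27 peach, all 28 lemon, 17 cola, 1 grape, 13 apple — 27 + 28 + 17 + 1 + 13 = 86 candies.
One more candy must push some flavor to its target, so 86 + 1 = 87.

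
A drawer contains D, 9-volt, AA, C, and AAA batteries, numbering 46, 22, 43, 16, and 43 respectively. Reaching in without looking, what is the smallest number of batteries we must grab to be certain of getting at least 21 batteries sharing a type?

97

Treat the 5 types as pigeonholes.
In the worst case we take at most 20 of each type, but all 16 C (fewer than 20), giving 20 + 20 + 20 + 16 + 20 = 96.
One more battery then forces some type to 21, so 96 + 1 = 97.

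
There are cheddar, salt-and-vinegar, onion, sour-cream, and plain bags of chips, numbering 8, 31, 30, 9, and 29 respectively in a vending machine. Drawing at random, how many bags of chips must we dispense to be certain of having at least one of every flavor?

The hardest flavor to obtain is cheddar: we could draw every other bag of chips first — 107 − 8 = 99 bags of chips — without a single cheddar one.
The next draw must be cheddar, so 99 + 1 = 100.

100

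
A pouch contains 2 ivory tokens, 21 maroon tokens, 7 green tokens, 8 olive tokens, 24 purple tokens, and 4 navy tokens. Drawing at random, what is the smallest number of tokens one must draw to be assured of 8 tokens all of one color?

Treat the 6 colors as pigeonholes.
In the worst case we take at most 7 of each color, but all 2 ivory and all 4 navy (fewer than 7), giving 2 + 7 + 7 + 7 + 7 + 4 = 34.
One more token then forces some color to 8, so 34 + 1 = 35.

35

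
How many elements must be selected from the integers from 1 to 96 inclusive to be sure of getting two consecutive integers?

Partition {1, …, 96} into 48 pairs: {1,2}, {3,4}, …, {95,96}.
Choosing 48 integers — say the 48 even numbers 2, 4, …, 96 — takes one from each pair and avoids the property.
Choosing 49 forces two into the same pair by pigeonhole, and those are consecutive. So 49.

49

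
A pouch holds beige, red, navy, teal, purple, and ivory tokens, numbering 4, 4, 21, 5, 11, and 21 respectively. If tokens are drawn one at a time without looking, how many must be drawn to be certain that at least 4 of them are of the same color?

Treat the 6 colors as pigeonholes.
The worst case takes 3 tokens of each color without reaching 4 of any: 6 × 3 = 18.
The next token must bring some color to 4, so 18 + 1 = 19.

19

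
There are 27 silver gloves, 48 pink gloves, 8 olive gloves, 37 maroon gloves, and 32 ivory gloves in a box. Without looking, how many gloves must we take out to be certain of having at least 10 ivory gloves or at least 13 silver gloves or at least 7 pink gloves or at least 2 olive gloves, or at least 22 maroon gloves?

50

The worst case stops just short of every target: 12 silver, 6 pink, 1 olive, 21 maroon, 9 ivory — 12 + 6 + 1 + 21 + 9 = 49 gloves.
One more glove must push some color to its target, so 49 + 1 = 50.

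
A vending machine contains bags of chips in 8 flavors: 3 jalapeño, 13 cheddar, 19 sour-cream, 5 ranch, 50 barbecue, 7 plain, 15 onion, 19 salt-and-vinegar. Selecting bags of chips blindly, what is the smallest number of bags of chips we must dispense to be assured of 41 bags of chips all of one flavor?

In the worst case we take at most 40 of each flavor, but all 3 jalapeño, all 13 cheddar, all 19 sour-cream, all 5 ranch, all 7 plain, all 15 onion, and all 19 salt-and-vinegar (fewer than 40), giving 3 + 13 + 19 + 5 + 40 + 7 + 15 + 19 = 121.
One more bag of chips then forces some flavor to 41, so 121 + 1 = 122.

122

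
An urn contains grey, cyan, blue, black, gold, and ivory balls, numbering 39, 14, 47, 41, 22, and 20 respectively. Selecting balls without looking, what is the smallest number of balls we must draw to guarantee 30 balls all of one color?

144

In the worst case we take at most 29 of each color, but all 14 cyan, all 22 gold, and all 20 ivory (fewer than 29), giving 29 + 14 + 29 + 29 + 22 + 20 = 143.
One more ball then forces some color to 30, so 143 + 1 = 144.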